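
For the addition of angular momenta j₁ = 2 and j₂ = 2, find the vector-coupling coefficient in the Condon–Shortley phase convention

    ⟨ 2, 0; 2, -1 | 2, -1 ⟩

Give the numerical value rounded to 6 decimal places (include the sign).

-0.267261  (= −√(1/14))

triangle: 2!·2!·2!/7! = 8/5040
(j±m)!: 2!·2!·1!·3!·1!·3! = 144
prefactor² = (2J+1)·Δ·N² = 8/7
  k=0: +1/(0!·2!·2!·1!·0!·1!) = 1/4
  k=1: −1/(1!·1!·1!·0!·1!·2!) = -1/2
Σ = -1/4  ⇒  CG² = 8/7·(-1/4)² = 1/14
CG = −√(1/14) = -0.267261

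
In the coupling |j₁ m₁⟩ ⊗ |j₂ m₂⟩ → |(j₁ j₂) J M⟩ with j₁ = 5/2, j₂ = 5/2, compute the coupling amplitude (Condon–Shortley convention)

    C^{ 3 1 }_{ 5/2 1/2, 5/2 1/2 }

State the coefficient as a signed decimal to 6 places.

-0.516398  (= −√(4/15))

j₁+j₂−J=2  J+j₁−j₂=3  J−j₁+j₂=3  j₁+j₂+J+1=9
(j₁±m₁, j₂±m₂, J±M) = (3,2,3,2,4,2)
P² = 48/5
sum k=0..2:
  [0] +1/24 = 1/24
  [1] −1/4 = -1/4
  [2] +1/24 = 1/24
S = -1/6
C² = P²·S² = 4/15 ; C = -0.516398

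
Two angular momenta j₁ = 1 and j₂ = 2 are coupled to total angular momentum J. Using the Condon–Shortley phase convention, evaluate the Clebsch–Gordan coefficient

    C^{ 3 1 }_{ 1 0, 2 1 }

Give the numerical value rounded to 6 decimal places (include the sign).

triangle: 0!×2!×4!/7! = 48/5040
(j±m)!: 1!×1!×3!×1!×4!×2! = 288
prefactor² = (2J+1)×Δ×N² = 96/5
  k=0: +1/(0!×0!×1!×3!×1!×1!) = 1/6
Σ = 1/6  ⇒  CG² = 96/5×1/6² = 8/15
CG = +√(8/15) = +0.730297

+√(8/15) ≈ +0.730297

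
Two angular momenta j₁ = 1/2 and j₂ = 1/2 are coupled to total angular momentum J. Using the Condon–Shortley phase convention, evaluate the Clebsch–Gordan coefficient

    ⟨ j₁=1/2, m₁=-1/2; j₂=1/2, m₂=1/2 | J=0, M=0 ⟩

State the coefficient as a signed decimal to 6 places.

−√(1/2) ≈ -0.707107

j₁+j₂−J=1  J+j₁−j₂=0  J−j₁+j₂=0  j₁+j₂+J+1=2
(j₁±m₁, j₂±m₂, J±M) = (0,1,1,0,0,0)
P² = 1/2
sum k=1..1:
  [1] −1/1 = -1
S = -1
C² = P²·S² = 1/2 ; C = -0.707107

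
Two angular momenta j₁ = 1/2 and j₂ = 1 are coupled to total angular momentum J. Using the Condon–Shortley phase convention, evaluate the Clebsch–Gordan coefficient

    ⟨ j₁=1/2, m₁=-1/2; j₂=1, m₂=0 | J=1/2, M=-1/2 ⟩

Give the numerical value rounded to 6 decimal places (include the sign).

√[2·1!0!1!/3! · 0!1!1!1!0!1!] = √(1/3)
  +(−1)^1/∏(1,0,0,0,0,1)! = -1  (running -1)
⟨..|..⟩ = √(1/3)·(-1) = -0.577350

−√(1/3) = -0.577350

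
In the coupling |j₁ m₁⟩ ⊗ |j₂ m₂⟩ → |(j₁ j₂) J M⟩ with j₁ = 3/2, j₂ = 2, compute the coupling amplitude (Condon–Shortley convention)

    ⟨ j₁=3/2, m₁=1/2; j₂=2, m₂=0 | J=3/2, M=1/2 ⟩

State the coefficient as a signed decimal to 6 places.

√[4·2!1!2!/6! · 2!1!2!2!2!1!] = √(16/45)
  +(−1)^0/∏(0,2,1,2,0,0)! = 1/4  (running 1/4)
  +(−1)^1/∏(1,1,0,1,1,1)! = -1  (running -3/4)
⟨..|..⟩ = √(16/45)·(-3/4) = -0.447214

−√(1/5) ≈ -0.447214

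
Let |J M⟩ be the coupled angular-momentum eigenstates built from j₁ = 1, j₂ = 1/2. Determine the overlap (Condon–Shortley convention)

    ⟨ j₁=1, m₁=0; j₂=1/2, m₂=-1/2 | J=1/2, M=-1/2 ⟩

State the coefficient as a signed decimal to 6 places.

j₁+j₂−J=1  J+j₁−j₂=1  J−j₁+j₂=0  j₁+j₂+J+1=3
(j₁±m₁, j₂±m₂, J±M) = (1,1,0,1,0,1)
P² = 1/3
sum k=0..0:
  [0] +1/1 = 1
S = 1
C² = P²·S² = 1/3 ; C = +0.577350

+√(1/3) ≈ +0.577350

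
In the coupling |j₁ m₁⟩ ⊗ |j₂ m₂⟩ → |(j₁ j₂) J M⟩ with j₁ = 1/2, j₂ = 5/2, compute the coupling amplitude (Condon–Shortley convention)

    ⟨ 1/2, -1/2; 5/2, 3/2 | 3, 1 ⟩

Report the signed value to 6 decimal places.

triangle: 0!×1!×5!/7! = 120/5040
(j±m)!: 0!×1!×4!×1!×4!×2! = 1152
prefactor² = (2J+1)×Δ×N² = 192
  k=0: +1/(0!×0!×1!×4!×0!×1!) = 1/24
Σ = 1/24  ⇒  CG² = 192×1/24² = 1/3
CG = +√(1/3) = +0.577350

+√(1/3) = +0.577350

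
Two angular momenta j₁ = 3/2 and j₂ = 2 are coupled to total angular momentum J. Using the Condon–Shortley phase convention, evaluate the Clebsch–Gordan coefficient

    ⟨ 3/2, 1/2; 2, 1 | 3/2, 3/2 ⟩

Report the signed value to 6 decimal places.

triangle: 2!*1!*2!/6! = 4/720
(j±m)!: 2!*1!*3!*1!*3!*0! = 72
prefactor² = (2J+1)*Δ*N² = 8/5
  k=1: −1/(1!*1!*0!*2!*1!*0!) = -1/2
Σ = -1/2  ⇒  CG² = 8/5*(-1/2)² = 2/5
CG = −√(2/5) = -0.632456

−√(2/5) = -0.632456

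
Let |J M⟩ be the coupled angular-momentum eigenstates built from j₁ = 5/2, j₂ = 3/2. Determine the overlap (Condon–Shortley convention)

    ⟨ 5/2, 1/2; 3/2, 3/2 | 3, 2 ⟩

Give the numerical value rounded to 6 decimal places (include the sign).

triangle: 1!·4!·2!/8! = 48/40320
(j±m)!: 3!·2!·3!·0!·5!·1! = 8640
prefactor² = (2J+1)·Δ·N² = 72
  k=1: −1/(1!·0!·1!·2!·3!·0!) = -1/12
Σ = -1/12  ⇒  CG² = 72·(-1/12)² = 1/2
CG = −√(1/2) = -0.707107

-0.707107  (= −√(1/2))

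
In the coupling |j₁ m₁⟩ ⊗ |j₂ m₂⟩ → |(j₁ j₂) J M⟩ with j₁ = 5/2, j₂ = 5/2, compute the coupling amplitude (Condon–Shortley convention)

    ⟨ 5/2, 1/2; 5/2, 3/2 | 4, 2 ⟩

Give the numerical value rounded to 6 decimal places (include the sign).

-0.422577

j₁+j₂−J=1  J+j₁−j₂=4  J−j₁+j₂=4  j₁+j₂+J+1=10
(j₁±m₁, j₂±m₂, J±M) = (3,2,4,1,6,2)
P² = 20736/35
sum k=0..1:
  [0] +1/96 = 1/96
  [1] −1/36 = -1/36
S = -5/288
C² = P²·S² = 5/28 ; C = -0.422577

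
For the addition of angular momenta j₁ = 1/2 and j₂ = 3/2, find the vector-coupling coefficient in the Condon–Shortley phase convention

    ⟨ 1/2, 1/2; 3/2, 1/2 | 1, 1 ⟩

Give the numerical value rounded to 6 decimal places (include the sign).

+0.500000

j₁+j₂−J=1  J+j₁−j₂=0  J−j₁+j₂=2  j₁+j₂+J+1=4
(j₁±m₁, j₂±m₂, J±M) = (1,0,2,1,2,0)
P² = 1
sum k=0..0:
  [0] +1/2 = 1/2
S = 1/2
C² = P²·S² = 1/4 ; C = +0.500000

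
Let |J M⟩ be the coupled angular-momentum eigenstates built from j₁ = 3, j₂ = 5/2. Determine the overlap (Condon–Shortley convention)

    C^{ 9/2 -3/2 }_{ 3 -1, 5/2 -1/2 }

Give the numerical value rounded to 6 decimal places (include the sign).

-0.147122  (= −√(5/231))

j₁+j₂−J=1  J+j₁−j₂=5  J−j₁+j₂=4  j₁+j₂+J+1=11
(j₁±m₁, j₂±m₂, J±M) = (2,4,2,3,3,6)
P² = 138240/77
sum k=0..1:
  [0] +1/96 = 1/96
  [1] −1/72 = -1/72
S = -1/288
C² = P²·S² = 5/231 ; C = -0.147122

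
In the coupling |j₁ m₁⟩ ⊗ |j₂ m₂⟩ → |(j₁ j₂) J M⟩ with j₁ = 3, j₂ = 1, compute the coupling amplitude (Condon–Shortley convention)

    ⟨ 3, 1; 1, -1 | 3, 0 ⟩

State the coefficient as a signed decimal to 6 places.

triangle: 1!·5!·1!/8! = 120/40320
(j±m)!: 4!·2!·0!·2!·3!·3! = 3456
prefactor² = (2J+1)·Δ·N² = 72
  k=0: +1/(0!·1!·2!·0!·3!·1!) = 1/12
Σ = 1/12  ⇒  CG² = 72·1/12² = 1/2
CG = +√(1/2) = +0.707107

+0.707107  (= +√(1/2))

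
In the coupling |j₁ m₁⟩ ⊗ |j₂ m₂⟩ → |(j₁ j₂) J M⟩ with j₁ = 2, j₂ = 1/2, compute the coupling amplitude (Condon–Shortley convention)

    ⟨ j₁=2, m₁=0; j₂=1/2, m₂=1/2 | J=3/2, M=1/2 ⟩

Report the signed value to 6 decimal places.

√[4·1!3!0!/5! · 2!2!1!0!2!1!] = √(8/5)
  +(−1)^1/∏(1,0,1,0,2,0)! = -1/2  (running -1/2)
⟨..|..⟩ = √(8/5)·(-1/2) = -0.632456

−√(2/5) ≈ -0.632456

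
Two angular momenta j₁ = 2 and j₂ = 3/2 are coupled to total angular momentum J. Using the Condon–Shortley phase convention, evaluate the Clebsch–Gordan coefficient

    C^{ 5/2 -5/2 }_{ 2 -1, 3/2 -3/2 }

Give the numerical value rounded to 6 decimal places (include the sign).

+0.654654  (= +√(3/7))

j₁+j₂−J=1  J+j₁−j₂=3  J−j₁+j₂=2  j₁+j₂+J+1=7
(j₁±m₁, j₂±m₂, J±M) = (1,3,0,3,0,5)
P² = 432/7
sum k=0..0:
  [0] +1/12 = 1/12
S = 1/12
C² = P²·S² = 3/7 ; C = +0.654654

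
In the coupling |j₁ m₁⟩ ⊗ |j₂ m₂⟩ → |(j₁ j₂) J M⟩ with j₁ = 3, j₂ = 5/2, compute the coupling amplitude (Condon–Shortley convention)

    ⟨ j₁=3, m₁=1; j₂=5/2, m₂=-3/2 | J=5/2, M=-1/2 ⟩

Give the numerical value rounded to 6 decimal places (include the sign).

√[6·3!3!2!/9! · 4!2!1!4!2!3!] = √(576/35)
  +(−1)^0/∏(0,3,2,1,1,1)! = 1/12  (running 1/12)
  +(−1)^1/∏(1,2,1,0,2,2)! = -1/8  (running -1/24)
⟨..|..⟩ = √(576/35)·(-1/24) = -0.169031

-0.169031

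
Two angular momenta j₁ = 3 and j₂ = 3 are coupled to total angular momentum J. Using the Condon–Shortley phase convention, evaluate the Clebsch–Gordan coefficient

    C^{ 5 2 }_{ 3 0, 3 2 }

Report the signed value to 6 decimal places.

-0.577350  (= −√(1/3))

j₁+j₂−J=1  J+j₁−j₂=5  J−j₁+j₂=5  j₁+j₂+J+1=12
(j₁±m₁, j₂±m₂, J±M) = (3,3,5,1,7,3)
P² = 43200
sum k=0..1:
  [0] +1/1440 = 1/1440
  [1] −1/288 = -1/288
S = -1/360
C² = P²·S² = 1/3 ; C = -0.577350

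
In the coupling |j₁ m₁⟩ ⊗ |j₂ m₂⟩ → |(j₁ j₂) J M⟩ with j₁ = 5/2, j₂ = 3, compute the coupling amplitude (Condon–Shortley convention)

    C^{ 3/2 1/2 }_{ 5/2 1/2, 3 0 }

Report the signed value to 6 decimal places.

triangle: 4!*1!*2!/8! = 48/40320
(j±m)!: 3!*2!*3!*3!*2!*1! = 864
prefactor² = (2J+1)*Δ*N² = 144/35
  k=1: −1/(1!*3!*1!*2!*0!*0!) = -1/12
  k=2: +1/(2!*2!*0!*1!*1!*1!) = 1/4
Σ = 1/6  ⇒  CG² = 144/35*1/6² = 4/35
CG = +√(4/35) = +0.338062

+0.338062  (= +√(4/35))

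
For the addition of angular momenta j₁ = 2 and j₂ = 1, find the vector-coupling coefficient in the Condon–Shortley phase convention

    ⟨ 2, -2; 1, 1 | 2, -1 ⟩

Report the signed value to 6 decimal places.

triangle: 1!*3!*1!/6! = 6/720
(j±m)!: 0!*4!*2!*0!*1!*3! = 288
prefactor² = (2J+1)*Δ*N² = 12
  k=1: −1/(1!*0!*3!*1!*0!*0!) = -1/6
Σ = -1/6  ⇒  CG² = 12*(-1/6)² = 1/3
CG = −√(1/3) = -0.577350

-0.577350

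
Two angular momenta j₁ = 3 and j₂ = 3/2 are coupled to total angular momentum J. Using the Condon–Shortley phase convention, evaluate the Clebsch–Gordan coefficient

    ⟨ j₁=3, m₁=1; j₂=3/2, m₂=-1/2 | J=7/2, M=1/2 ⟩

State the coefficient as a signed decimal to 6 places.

+√(2/7) ≈ +0.534522

√[8·1!5!2!/9! · 4!2!1!2!4!3!] = √(512/7)
  +(−1)^0/∏(0,1,2,1,3,1)! = 1/12  (running 1/12)
  +(−1)^1/∏(1,0,1,0,4,2)! = -1/48  (running 1/16)
⟨..|..⟩ = √(512/7)·(1/16) = +0.534522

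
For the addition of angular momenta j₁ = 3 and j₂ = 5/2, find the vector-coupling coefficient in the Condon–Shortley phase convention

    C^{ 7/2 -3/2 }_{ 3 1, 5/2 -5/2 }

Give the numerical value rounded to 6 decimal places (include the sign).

+0.617213  (= +√(8/21))

j₁+j₂−J=2  J+j₁−j₂=4  J−j₁+j₂=3  j₁+j₂+J+1=10
(j₁±m₁, j₂±m₂, J±M) = (4,2,0,5,2,5)
P² = 6144/7
sum k=0..0:
  [0] +1/48 = 1/48
S = 1/48
C² = P²·S² = 8/21 ; C = +0.617213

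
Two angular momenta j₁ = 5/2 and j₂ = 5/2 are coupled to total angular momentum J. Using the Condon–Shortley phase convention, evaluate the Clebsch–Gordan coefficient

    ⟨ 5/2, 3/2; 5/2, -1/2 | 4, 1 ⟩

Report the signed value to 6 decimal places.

√[9·1!4!4!/10! · 4!1!2!3!5!3!] = √(10368/35)
  +(−1)^0/∏(0,1,1,2,3,2)! = 1/24  (running 1/24)
  +(−1)^1/∏(1,0,0,1,4,3)! = -1/144  (running 5/144)
⟨..|..⟩ = √(10368/35)·(5/144) = +0.597614

+√(5/14) = +0.597614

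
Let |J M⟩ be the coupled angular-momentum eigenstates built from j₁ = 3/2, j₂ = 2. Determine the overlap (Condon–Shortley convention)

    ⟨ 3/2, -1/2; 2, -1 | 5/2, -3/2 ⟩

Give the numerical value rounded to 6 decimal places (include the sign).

+0.169031  (= +√(1/35))

j₁+j₂−J=1  J+j₁−j₂=2  J−j₁+j₂=3  j₁+j₂+J+1=7
(j₁±m₁, j₂±m₂, J±M) = (1,2,1,3,1,4)
P² = 144/35
sum k=0..1:
  [0] +1/4 = 1/4
  [1] −1/6 = -1/6
S = 1/12
C² = P²·S² = 1/35 ; C = +0.169031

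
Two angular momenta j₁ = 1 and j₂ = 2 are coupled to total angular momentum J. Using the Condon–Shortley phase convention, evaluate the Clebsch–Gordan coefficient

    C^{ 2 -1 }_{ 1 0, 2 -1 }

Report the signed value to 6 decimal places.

+√(1/6) = +0.408248

triangle: 1!*1!*3!/6! = 6/720
(j±m)!: 1!*1!*1!*3!*1!*3! = 36
prefactor² = (2J+1)*Δ*N² = 3/2
  k=0: +1/(0!*1!*1!*1!*0!*2!) = 1/2
  k=1: −1/(1!*0!*0!*0!*1!*3!) = -1/6
Σ = 1/3  ⇒  CG² = 3/2*1/3² = 1/6
CG = +√(1/6) = +0.408248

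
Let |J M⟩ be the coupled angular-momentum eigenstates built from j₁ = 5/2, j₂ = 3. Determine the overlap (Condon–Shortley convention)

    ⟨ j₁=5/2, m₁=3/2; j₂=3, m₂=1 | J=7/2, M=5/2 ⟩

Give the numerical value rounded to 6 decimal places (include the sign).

triangle: 2!×3!×4!/10! = 288/3628800
(j±m)!: 4!×1!×4!×2!×6!×1! = 829440
prefactor² = (2J+1)×Δ×N² = 18432/35
  k=0: +1/(0!×2!×1!×4!×2!×0!) = 1/96
  k=1: −1/(1!×1!×0!×3!×3!×1!) = -1/36
Σ = -5/288  ⇒  CG² = 18432/35×(-5/288)² = 10/63
CG = −√(10/63) = -0.398410

-0.398410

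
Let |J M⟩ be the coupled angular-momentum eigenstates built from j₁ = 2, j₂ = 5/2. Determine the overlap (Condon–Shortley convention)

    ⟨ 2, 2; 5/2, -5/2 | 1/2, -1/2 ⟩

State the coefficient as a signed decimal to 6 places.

j₁+j₂−J=4  J+j₁−j₂=0  J−j₁+j₂=1  j₁+j₂+J+1=6
(j₁±m₁, j₂±m₂, J±M) = (4,0,0,5,0,1)
P² = 192
sum k=0..0:
  [0] +1/24 = 1/24
S = 1/24
C² = P²·S² = 1/3 ; C = +0.577350

+√(1/3) = +0.577350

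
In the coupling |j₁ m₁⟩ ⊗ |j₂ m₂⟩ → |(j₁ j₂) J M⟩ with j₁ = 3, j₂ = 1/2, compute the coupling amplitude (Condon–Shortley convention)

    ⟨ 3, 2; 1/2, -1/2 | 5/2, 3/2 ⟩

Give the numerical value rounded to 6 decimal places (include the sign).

+0.845154

√[6·1!5!0!/7! · 5!1!0!1!4!1!] = √(2880/7)
  +(−1)^0/∏(0,1,1,0,4,0)! = 1/24  (running 1/24)
⟨..|..⟩ = √(2880/7)·(1/24) = +0.845154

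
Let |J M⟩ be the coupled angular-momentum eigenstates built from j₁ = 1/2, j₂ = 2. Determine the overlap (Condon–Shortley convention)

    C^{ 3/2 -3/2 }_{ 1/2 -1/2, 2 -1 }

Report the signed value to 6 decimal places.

√[4·1!0!3!/5! · 0!1!1!3!0!3!] = √(36/5)
  +(−1)^1/∏(1,0,0,0,0,3)! = -1/6  (running -1/6)
⟨..|..⟩ = √(36/5)·(-1/6) = -0.447214

−√(1/5) = -0.447214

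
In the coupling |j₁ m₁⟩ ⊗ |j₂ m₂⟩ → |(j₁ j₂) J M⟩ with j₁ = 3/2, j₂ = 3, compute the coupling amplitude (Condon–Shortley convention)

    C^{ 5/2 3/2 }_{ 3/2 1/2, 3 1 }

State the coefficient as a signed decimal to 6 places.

−√(7/20) = -0.591608

j₁+j₂−J=2  J+j₁−j₂=1  J−j₁+j₂=4  j₁+j₂+J+1=8
(j₁±m₁, j₂±m₂, J±M) = (2,1,4,2,4,1)
P² = 576/35
sum k=0..1:
  [0] +1/48 = 1/48
  [1] −1/6 = -1/6
S = -7/48
C² = P²·S² = 7/20 ; C = -0.591608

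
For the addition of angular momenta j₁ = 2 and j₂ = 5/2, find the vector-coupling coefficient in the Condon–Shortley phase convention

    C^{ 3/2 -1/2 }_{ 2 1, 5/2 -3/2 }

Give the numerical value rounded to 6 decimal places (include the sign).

-0.138013  (= −√(2/105))

√[4·3!1!2!/7! · 3!1!1!4!1!2!] = √(96/35)
  +(−1)^0/∏(0,3,1,1,0,1)! = 1/6  (running 1/6)
  +(−1)^1/∏(1,2,0,0,1,2)! = -1/4  (running -1/12)
⟨..|..⟩ = √(96/35)·(-1/12) = -0.138013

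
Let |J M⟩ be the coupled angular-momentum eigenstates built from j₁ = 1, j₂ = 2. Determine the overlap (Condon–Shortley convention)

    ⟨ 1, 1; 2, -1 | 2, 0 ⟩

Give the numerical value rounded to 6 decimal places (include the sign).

triangle: 1!×1!×3!/6! = 6/720
(j±m)!: 2!×0!×1!×3!×2!×2! = 48
prefactor² = (2J+1)×Δ×N² = 2
  k=0: +1/(0!×1!×0!×1!×1!×2!) = 1/2
Σ = 1/2  ⇒  CG² = 2×1/2² = 1/2
CG = +√(1/2) = +0.707107

+√(1/2) = +0.707107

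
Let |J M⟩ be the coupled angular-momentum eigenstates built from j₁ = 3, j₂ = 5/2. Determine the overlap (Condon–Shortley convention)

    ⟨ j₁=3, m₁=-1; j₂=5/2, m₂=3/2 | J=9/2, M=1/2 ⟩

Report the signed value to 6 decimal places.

triangle: 1!*5!*4!/11! = 2880/39916800
(j±m)!: 2!*4!*4!*1!*5!*4! = 3317760
prefactor² = (2J+1)*Δ*N² = 184320/77
  k=0: +1/(0!*1!*4!*4!*1!*0!) = 1/576
  k=1: −1/(1!*0!*3!*3!*2!*1!) = -1/72
Σ = -7/576  ⇒  CG² = 184320/77*(-7/576)² = 35/99
CG = −√(35/99) = -0.594588

−√(35/99) ≈ -0.594588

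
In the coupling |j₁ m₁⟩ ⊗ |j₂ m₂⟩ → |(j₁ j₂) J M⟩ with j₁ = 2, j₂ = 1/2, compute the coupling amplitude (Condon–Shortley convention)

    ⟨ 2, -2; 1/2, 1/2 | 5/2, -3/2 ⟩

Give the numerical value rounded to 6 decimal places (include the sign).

triangle: 0!*4!*1!/6! = 24/720
(j±m)!: 0!*4!*1!*0!*1!*4! = 576
prefactor² = (2J+1)*Δ*N² = 576/5
  k=0: +1/(0!*0!*4!*1!*0!*0!) = 1/24
Σ = 1/24  ⇒  CG² = 576/5*1/24² = 1/5
CG = +√(1/5) = +0.447214

+0.447214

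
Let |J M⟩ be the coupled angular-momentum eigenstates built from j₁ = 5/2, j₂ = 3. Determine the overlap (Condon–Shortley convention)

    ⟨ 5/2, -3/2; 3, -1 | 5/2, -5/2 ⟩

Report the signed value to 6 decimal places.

j₁+j₂−J=3  J+j₁−j₂=2  J−j₁+j₂=3  j₁+j₂+J+1=9
(j₁±m₁, j₂±m₂, J±M) = (1,4,2,4,0,5)
P² = 1152/7
sum k=2..2:
  [2] +1/24 = 1/24
S = 1/24
C² = P²·S² = 2/7 ; C = +0.534522

+√(2/7) = +0.534522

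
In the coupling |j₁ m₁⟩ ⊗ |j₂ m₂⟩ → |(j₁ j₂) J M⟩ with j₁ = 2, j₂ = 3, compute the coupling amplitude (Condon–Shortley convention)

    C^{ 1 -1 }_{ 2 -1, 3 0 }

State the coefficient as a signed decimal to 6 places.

triangle: 4!*0!*2!/7! = 48/5040
(j±m)!: 1!*3!*3!*3!*0!*2! = 432
prefactor² = (2J+1)*Δ*N² = 432/35
  k=3: −1/(3!*1!*0!*0!*0!*2!) = -1/12
Σ = -1/12  ⇒  CG² = 432/35*(-1/12)² = 3/35
CG = −√(3/35) = -0.292770

−√(3/35) ≈ -0.292770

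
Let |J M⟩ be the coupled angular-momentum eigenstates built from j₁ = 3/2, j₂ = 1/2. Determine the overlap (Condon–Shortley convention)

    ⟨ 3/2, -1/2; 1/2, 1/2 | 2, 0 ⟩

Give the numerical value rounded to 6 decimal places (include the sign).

+0.707107  (= +√(1/2))

j₁+j₂−J=0  J+j₁−j₂=3  J−j₁+j₂=1  j₁+j₂+J+1=5
(j₁±m₁, j₂±m₂, J±M) = (1,2,1,0,2,2)
P² = 2
sum k=0..0:
  [0] +1/2 = 1/2
S = 1/2
C² = P²·S² = 1/2 ; C = +0.707107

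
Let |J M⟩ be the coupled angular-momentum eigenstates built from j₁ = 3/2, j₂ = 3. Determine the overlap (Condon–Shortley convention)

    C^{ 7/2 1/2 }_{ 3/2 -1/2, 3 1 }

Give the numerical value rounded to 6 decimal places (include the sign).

triangle: 1!×2!×5!/9! = 240/362880
(j±m)!: 1!×2!×4!×2!×4!×3! = 13824
prefactor² = (2J+1)×Δ×N² = 512/7
  k=0: +1/(0!×1!×2!×4!×0!×1!) = 1/48
  k=1: −1/(1!×0!×1!×3!×1!×2!) = -1/12
Σ = -1/16  ⇒  CG² = 512/7×(-1/16)² = 2/7
CG = −√(2/7) = -0.534522

−√(2/7) ≈ -0.534522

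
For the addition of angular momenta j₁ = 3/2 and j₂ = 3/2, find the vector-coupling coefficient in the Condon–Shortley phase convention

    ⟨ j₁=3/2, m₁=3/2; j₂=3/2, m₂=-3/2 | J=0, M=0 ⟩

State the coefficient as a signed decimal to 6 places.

+√(1/4) = +0.500000

√[1·3!0!0!/4! · 3!0!0!3!0!0!] = √(9)
  +(−1)^0/∏(0,3,0,0,0,0)! = 1/6  (running 1/6)
⟨..|..⟩ = √(9)·(1/6) = +0.500000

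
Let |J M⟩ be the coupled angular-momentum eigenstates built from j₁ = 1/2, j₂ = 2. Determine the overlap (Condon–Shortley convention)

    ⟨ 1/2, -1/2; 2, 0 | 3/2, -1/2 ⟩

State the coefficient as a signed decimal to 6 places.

-0.632456

triangle: 1!*0!*3!/5! = 6/120
(j±m)!: 0!*1!*2!*2!*1!*2! = 8
prefactor² = (2J+1)*Δ*N² = 8/5
  k=1: −1/(1!*0!*0!*1!*0!*2!) = -1/2
Σ = -1/2  ⇒  CG² = 8/5*(-1/2)² = 2/5
CG = −√(2/5) = -0.632456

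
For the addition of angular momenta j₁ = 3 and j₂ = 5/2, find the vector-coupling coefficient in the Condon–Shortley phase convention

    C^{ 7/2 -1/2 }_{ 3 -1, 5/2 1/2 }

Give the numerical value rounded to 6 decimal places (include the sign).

−√(1/63) ≈ -0.125988

j₁+j₂−J=2  J+j₁−j₂=4  J−j₁+j₂=3  j₁+j₂+J+1=10
(j₁±m₁, j₂±m₂, J±M) = (2,4,3,2,3,4)
P² = 9216/175
sum k=0..2:
  [0] +1/288 = 1/288
  [1] −1/12 = -1/12
  [2] +1/16 = 1/16
S = -5/288
C² = P²·S² = 1/63 ; C = -0.125988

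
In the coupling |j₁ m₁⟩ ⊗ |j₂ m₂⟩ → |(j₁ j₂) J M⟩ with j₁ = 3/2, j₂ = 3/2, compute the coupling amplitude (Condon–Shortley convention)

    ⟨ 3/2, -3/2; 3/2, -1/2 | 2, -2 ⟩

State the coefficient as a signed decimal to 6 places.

√[5·1!2!2!/6! · 0!3!1!2!0!4!] = √(8)
  +(−1)^1/∏(1,0,2,0,0,2)! = -1/4  (running -1/4)
⟨..|..⟩ = √(8)·(-1/4) = -0.707107

-0.707107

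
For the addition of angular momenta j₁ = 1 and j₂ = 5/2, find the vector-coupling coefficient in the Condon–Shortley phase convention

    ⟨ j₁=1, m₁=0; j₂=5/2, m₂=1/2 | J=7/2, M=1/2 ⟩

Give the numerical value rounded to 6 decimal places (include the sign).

√[8·0!2!5!/8! · 1!1!3!2!4!3!] = √(576/7)
  +(−1)^0/∏(0,0,1,3,1,2)! = 1/12  (running 1/12)
⟨..|..⟩ = √(576/7)·(1/12) = +0.755929

+0.755929  (= +√(4/7))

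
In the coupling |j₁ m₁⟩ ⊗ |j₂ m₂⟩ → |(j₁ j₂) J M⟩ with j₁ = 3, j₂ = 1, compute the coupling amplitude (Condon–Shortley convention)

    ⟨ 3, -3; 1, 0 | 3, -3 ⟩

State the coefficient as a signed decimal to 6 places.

-0.866025  (= −√(3/4))

triangle: 1!*5!*1!/8! = 120/40320
(j±m)!: 0!*6!*1!*1!*0!*6! = 518400
prefactor² = (2J+1)*Δ*N² = 10800
  k=1: −1/(1!*0!*5!*0!*0!*1!) = -1/120
Σ = -1/120  ⇒  CG² = 10800*(-1/120)² = 3/4
CG = −√(3/4) = -0.866025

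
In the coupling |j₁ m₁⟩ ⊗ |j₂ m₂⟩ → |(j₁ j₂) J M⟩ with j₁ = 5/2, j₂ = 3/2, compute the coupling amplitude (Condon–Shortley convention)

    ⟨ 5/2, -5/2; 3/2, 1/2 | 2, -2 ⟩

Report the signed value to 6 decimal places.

+0.690066

triangle: 2!×3!×1!/7! = 12/5040
(j±m)!: 0!×5!×2!×1!×0!×4! = 5760
prefactor² = (2J+1)×Δ×N² = 480/7
  k=2: +1/(2!×0!×3!×0!×0!×1!) = 1/12
Σ = 1/12  ⇒  CG² = 480/7×1/12² = 10/21
CG = +√(10/21) = +0.690066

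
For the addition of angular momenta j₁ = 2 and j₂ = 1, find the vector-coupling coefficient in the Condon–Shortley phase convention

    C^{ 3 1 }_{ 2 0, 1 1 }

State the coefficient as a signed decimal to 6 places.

j₁+j₂−J=0  J+j₁−j₂=4  J−j₁+j₂=2  j₁+j₂+J+1=7
(j₁±m₁, j₂±m₂, J±M) = (2,2,2,0,4,2)
P² = 128/5
sum k=0..0:
  [0] +1/8 = 1/8
S = 1/8
C² = P²·S² = 2/5 ; C = +0.632456

+0.632456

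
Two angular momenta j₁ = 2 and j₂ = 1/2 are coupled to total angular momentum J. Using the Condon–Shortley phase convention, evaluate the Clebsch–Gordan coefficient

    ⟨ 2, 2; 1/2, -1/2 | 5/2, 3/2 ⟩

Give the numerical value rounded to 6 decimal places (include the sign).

+√(1/5) ≈ +0.447214

triangle: 0!·4!·1!/6! = 24/720
(j±m)!: 4!·0!·0!·1!·4!·1! = 576
prefactor² = (2J+1)·Δ·N² = 576/5
  k=0: +1/(0!·0!·0!·0!·4!·1!) = 1/24
Σ = 1/24  ⇒  CG² = 576/5·1/24² = 1/5
CG = +√(1/5) = +0.447214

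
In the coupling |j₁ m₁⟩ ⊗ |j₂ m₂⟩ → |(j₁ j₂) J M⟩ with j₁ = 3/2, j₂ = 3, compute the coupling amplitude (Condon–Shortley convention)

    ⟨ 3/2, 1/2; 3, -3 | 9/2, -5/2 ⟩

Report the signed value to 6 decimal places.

triangle: 0!×3!×6!/10! = 4320/3628800
(j±m)!: 2!×1!×0!×6!×2!×7! = 14515200
prefactor² = (2J+1)×Δ×N² = 172800
  k=0: +1/(0!×0!×1!×0!×2!×6!) = 1/1440
Σ = 1/1440  ⇒  CG² = 172800×1/1440² = 1/12
CG = +√(1/12) = +0.288675

+0.288675  (= +√(1/12))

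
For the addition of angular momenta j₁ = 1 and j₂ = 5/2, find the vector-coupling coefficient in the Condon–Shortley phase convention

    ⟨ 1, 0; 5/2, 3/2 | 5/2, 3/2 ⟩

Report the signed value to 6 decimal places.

triangle: 1!*1!*4!/7! = 24/5040
(j±m)!: 1!*1!*4!*1!*4!*1! = 576
prefactor² = (2J+1)*Δ*N² = 576/35
  k=0: +1/(0!*1!*1!*4!*0!*0!) = 1/24
  k=1: −1/(1!*0!*0!*3!*1!*1!) = -1/6
Σ = -1/8  ⇒  CG² = 576/35*(-1/8)² = 9/35
CG = −√(9/35) = -0.507093

-0.507093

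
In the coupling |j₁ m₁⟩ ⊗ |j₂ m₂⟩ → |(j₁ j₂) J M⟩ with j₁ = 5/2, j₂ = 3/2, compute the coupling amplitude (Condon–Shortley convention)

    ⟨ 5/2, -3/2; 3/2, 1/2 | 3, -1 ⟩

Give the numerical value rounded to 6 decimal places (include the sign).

√[7·1!4!2!/8! · 1!4!2!1!2!4!] = √(96/5)
  +(−1)^0/∏(0,1,4,2,0,0)! = 1/48  (running 1/48)
  +(−1)^1/∏(1,0,3,1,1,1)! = -1/6  (running -7/48)
⟨..|..⟩ = √(96/5)·(-7/48) = -0.639010

−√(49/120) = -0.639010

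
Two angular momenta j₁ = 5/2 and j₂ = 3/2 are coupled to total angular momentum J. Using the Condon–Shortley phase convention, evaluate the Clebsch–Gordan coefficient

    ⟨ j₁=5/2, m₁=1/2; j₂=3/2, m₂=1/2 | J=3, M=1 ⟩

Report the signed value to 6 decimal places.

√[7·1!4!2!/8! · 3!2!2!1!4!2!] = √(48/5)
  +(−1)^0/∏(0,1,2,2,2,0)! = 1/8  (running 1/8)
  +(−1)^1/∏(1,0,1,1,3,1)! = -1/6  (running -1/24)
⟨..|..⟩ = √(48/5)·(-1/24) = -0.129099

-0.129099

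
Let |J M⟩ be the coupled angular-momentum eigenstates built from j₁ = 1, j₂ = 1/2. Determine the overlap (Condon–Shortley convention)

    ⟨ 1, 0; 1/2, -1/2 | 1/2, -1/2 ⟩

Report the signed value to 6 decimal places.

√[2·1!1!0!/3! · 1!1!0!1!0!1!] = √(1/3)
  +(−1)^0/∏(0,1,1,0,0,0)! = 1  (running 1)
⟨..|..⟩ = √(1/3)·(1) = +0.577350

+√(1/3) = +0.577350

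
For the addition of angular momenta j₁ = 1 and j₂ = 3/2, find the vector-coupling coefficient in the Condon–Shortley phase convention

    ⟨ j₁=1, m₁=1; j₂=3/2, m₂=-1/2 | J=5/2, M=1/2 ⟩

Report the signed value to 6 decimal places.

triangle: 0!·2!·3!/6! = 12/720
(j±m)!: 2!·0!·1!·2!·3!·2! = 48
prefactor² = (2J+1)·Δ·N² = 24/5
  k=0: +1/(0!·0!·0!·1!·2!·2!) = 1/4
Σ = 1/4  ⇒  CG² = 24/5·1/4² = 3/10
CG = +√(3/10) = +0.547723

+0.547723  (= +√(3/10))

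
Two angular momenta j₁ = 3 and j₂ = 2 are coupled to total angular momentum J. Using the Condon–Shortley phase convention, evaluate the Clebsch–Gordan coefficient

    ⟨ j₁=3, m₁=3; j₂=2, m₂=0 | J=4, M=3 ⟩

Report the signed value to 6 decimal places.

triangle: 1!·5!·3!/10! = 720/3628800
(j±m)!: 6!·0!·2!·2!·7!·1! = 14515200
prefactor² = (2J+1)·Δ·N² = 25920
  k=0: +1/(0!·1!·0!·2!·5!·1!) = 1/240
Σ = 1/240  ⇒  CG² = 25920·1/240² = 9/20
CG = +√(9/20) = +0.670820

+√(9/20) ≈ +0.670820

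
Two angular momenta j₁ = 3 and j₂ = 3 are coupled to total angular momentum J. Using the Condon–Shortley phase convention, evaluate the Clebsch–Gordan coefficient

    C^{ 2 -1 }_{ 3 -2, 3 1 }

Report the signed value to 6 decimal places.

j₁+j₂−J=4  J+j₁−j₂=2  J−j₁+j₂=2  j₁+j₂+J+1=9
(j₁±m₁, j₂±m₂, J±M) = (1,5,4,2,1,3)
P² = 320/7
sum k=3..4:
  [3] −1/12 = -1/12
  [4] +1/48 = 1/48
S = -1/16
C² = P²·S² = 5/28 ; C = -0.422577

−√(5/28) = -0.422577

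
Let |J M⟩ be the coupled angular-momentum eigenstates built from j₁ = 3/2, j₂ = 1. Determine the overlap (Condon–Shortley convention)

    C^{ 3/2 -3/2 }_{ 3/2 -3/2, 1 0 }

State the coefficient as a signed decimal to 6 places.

-0.774597

triangle: 1!·2!·1!/5! = 2/120
(j±m)!: 0!·3!·1!·1!·0!·3! = 36
prefactor² = (2J+1)·Δ·N² = 12/5
  k=1: −1/(1!·0!·2!·0!·0!·1!) = -1/2
Σ = -1/2  ⇒  CG² = 12/5·(-1/2)² = 3/5
CG = −√(3/5) = -0.774597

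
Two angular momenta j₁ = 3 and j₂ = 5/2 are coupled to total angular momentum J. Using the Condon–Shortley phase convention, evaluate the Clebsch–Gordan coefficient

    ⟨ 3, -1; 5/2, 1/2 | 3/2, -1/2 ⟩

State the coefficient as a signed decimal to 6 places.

triangle: 4!*2!*1!/8! = 48/40320
(j±m)!: 2!*4!*3!*2!*1!*2! = 1152
prefactor² = (2J+1)*Δ*N² = 192/35
  k=2: +1/(2!*2!*2!*1!*0!*0!) = 1/8
  k=3: −1/(3!*1!*1!*0!*1!*1!) = -1/6
Σ = -1/24  ⇒  CG² = 192/35*(-1/24)² = 1/105
CG = −√(1/105) = -0.097590

−√(1/105) = -0.097590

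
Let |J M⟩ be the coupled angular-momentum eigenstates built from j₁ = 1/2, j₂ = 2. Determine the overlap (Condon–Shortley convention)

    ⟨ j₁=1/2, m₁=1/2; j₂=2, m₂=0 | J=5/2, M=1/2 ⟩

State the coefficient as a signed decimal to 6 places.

+0.774597

triangle: 0!×1!×4!/6! = 24/720
(j±m)!: 1!×0!×2!×2!×3!×2! = 48
prefactor² = (2J+1)×Δ×N² = 48/5
  k=0: +1/(0!×0!×0!×2!×1!×2!) = 1/4
Σ = 1/4  ⇒  CG² = 48/5×1/4² = 3/5
CG = +√(3/5) = +0.774597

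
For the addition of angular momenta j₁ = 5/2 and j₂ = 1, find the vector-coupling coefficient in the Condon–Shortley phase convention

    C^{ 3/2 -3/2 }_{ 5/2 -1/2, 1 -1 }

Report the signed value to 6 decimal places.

+0.258199

√[4·2!3!0!/6! · 2!3!0!2!0!3!] = √(48/5)
  +(−1)^0/∏(0,2,3,0,0,0)! = 1/12  (running 1/12)
⟨..|..⟩ = √(48/5)·(1/12) = +0.258199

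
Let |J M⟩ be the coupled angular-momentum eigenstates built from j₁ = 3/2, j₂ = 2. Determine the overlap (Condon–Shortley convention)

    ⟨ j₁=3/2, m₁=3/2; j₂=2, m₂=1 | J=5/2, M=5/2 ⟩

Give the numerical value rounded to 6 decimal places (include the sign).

+√(3/7) ≈ +0.654654

√[6·1!2!3!/7! · 3!0!3!1!5!0!] = √(432/7)
  +(−1)^0/∏(0,1,0,3,2,0)! = 1/12  (running 1/12)
⟨..|..⟩ = √(432/7)·(1/12) = +0.654654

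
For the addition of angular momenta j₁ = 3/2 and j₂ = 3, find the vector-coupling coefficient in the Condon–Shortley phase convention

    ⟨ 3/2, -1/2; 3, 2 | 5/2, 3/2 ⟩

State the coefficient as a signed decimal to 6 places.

√[6·2!1!4!/8! · 1!2!5!1!4!1!] = √(288/7)
  +(−1)^1/∏(1,1,1,4,0,0)! = -1/24  (running -1/24)
  +(−1)^2/∏(2,0,0,3,1,1)! = 1/12  (running 1/24)
⟨..|..⟩ = √(288/7)·(1/24) = +0.267261

+0.267261  (= +√(1/14))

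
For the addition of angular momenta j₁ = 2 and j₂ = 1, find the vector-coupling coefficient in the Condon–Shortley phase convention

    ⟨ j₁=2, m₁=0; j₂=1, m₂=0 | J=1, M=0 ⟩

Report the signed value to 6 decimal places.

√[3·2!2!0!/5! · 2!2!1!1!1!1!] = √(2/5)
  +(−1)^1/∏(1,1,1,0,1,0)! = -1  (running -1)
⟨..|..⟩ = √(2/5)·(-1) = -0.632456

-0.632456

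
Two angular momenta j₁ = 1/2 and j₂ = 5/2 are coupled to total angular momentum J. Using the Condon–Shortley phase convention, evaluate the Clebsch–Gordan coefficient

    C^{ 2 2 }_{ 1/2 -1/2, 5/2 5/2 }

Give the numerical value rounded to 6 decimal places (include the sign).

√[5·1!0!4!/6! · 0!1!5!0!4!0!] = √(480)
  +(−1)^1/∏(1,0,0,4,0,0)! = -1/24  (running -1/24)
⟨..|..⟩ = √(480)·(-1/24) = -0.912871

−√(5/6) = -0.912871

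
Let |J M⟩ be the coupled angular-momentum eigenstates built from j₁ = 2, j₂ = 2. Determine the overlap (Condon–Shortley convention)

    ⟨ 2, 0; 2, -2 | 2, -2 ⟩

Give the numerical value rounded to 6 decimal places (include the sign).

j₁+j₂−J=2  J+j₁−j₂=2  J−j₁+j₂=2  j₁+j₂+J+1=7
(j₁±m₁, j₂±m₂, J±M) = (2,2,0,4,0,4)
P² = 128/7
sum k=0..0:
  [0] +1/8 = 1/8
S = 1/8
C² = P²·S² = 2/7 ; C = +0.534522

+0.534522  (= +√(2/7))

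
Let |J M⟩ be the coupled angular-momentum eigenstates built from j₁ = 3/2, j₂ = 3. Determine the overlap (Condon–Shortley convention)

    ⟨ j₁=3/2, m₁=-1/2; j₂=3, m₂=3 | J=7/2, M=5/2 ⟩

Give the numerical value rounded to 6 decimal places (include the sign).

j₁+j₂−J=1  J+j₁−j₂=2  J−j₁+j₂=5  j₁+j₂+J+1=9
(j₁±m₁, j₂±m₂, J±M) = (1,2,6,0,6,1)
P² = 38400/7
sum k=1..1:
  [1] −1/120 = -1/120
S = -1/120
C² = P²·S² = 8/21 ; C = -0.617213

-0.617213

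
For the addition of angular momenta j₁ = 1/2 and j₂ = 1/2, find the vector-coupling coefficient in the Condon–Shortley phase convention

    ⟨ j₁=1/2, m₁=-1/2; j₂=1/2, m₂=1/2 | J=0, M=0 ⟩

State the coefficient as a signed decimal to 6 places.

−√(1/2) ≈ -0.707107

√[1·1!0!0!/2! · 0!1!1!0!0!0!] = √(1/2)
  +(−1)^1/∏(1,0,0,0,0,0)! = -1  (running -1)
⟨..|..⟩ = √(1/2)·(-1) = -0.707107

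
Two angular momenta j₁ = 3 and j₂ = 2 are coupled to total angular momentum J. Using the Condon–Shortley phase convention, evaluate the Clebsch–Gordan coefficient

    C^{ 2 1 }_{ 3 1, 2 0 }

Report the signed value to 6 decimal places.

-0.377964

j₁+j₂−J=3  J+j₁−j₂=3  J−j₁+j₂=1  j₁+j₂+J+1=8
(j₁±m₁, j₂±m₂, J±M) = (4,2,2,2,3,1)
P² = 36/7
sum k=1..2:
  [1] −1/4 = -1/4
  [2] +1/12 = 1/12
S = -1/6
C² = P²·S² = 1/7 ; C = -0.377964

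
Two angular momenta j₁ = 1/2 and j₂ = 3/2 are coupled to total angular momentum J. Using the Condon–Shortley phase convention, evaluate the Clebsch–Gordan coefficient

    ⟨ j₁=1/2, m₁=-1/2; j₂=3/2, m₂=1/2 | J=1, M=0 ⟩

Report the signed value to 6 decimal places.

-0.707107  (= −√(1/2))

j₁+j₂−J=1  J+j₁−j₂=0  J−j₁+j₂=2  j₁+j₂+J+1=4
(j₁±m₁, j₂±m₂, J±M) = (0,1,2,1,1,1)
P² = 1/2
sum k=1..1:
  [1] −1/1 = -1
S = -1
C² = P²·S² = 1/2 ; C = -0.707107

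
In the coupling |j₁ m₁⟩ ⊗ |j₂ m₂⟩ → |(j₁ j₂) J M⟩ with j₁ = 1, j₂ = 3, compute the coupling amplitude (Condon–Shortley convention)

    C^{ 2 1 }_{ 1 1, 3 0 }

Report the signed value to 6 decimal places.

j₁+j₂−J=2  J+j₁−j₂=0  J−j₁+j₂=4  j₁+j₂+J+1=7
(j₁±m₁, j₂±m₂, J±M) = (2,0,3,3,3,1)
P² = 144/7
sum k=0..0:
  [0] +1/12 = 1/12
S = 1/12
C² = P²·S² = 1/7 ; C = +0.377964

+√(1/7) ≈ +0.377964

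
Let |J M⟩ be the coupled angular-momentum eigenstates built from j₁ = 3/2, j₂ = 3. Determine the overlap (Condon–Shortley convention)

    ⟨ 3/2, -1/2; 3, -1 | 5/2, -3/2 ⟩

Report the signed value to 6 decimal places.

j₁+j₂−J=2  J+j₁−j₂=1  J−j₁+j₂=4  j₁+j₂+J+1=8
(j₁±m₁, j₂±m₂, J±M) = (1,2,2,4,1,4)
P² = 576/35
sum k=1..2:
  [1] −1/6 = -1/6
  [2] +1/48 = 1/48
S = -7/48
C² = P²·S² = 7/20 ; C = -0.591608

−√(7/20) = -0.591608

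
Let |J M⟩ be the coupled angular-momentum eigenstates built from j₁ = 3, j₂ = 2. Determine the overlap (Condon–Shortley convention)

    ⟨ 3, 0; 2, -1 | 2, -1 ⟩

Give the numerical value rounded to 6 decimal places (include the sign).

√[5·3!3!1!/8! · 3!3!1!3!1!3!] = √(81/14)
  +(−1)^0/∏(0,3,3,1,0,0)! = 1/36  (running 1/36)
  +(−1)^1/∏(1,2,2,0,1,1)! = -1/4  (running -2/9)
⟨..|..⟩ = √(81/14)·(-2/9) = -0.534522

-0.534522  (= −√(2/7))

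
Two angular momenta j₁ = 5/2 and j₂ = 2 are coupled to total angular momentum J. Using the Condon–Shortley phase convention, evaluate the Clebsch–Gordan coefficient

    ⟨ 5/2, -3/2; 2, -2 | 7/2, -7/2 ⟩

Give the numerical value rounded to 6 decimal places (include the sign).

triangle: 1!·4!·3!/9! = 144/362880
(j±m)!: 1!·4!·0!·4!·0!·7! = 2903040
prefactor² = (2J+1)·Δ·N² = 9216
  k=0: +1/(0!·1!·4!·0!·0!·3!) = 1/144
Σ = 1/144  ⇒  CG² = 9216·1/144² = 4/9
CG = +√(4/9) = +0.666667

+√(4/9) ≈ +0.666667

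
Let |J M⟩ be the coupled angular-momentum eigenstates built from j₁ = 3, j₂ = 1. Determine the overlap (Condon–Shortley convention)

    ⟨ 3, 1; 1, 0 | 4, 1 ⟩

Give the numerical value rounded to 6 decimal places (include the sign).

+√(15/28) ≈ +0.731925

j₁+j₂−J=0  J+j₁−j₂=6  J−j₁+j₂=2  j₁+j₂+J+1=9
(j₁±m₁, j₂±m₂, J±M) = (4,2,1,1,5,3)
P² = 8640/7
sum k=0..0:
  [0] +1/48 = 1/48
S = 1/48
C² = P²·S² = 15/28 ; C = +0.731925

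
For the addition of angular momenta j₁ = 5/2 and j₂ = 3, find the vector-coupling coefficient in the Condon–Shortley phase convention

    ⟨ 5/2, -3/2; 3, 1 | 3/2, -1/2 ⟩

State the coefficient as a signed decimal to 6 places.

j₁+j₂−J=4  J+j₁−j₂=1  J−j₁+j₂=2  j₁+j₂+J+1=8
(j₁±m₁, j₂±m₂, J±M) = (1,4,4,2,1,2)
P² = 384/35
sum k=3..4:
  [3] −1/6 = -1/6
  [4] +1/48 = 1/48
S = -7/48
C² = P²·S² = 7/30 ; C = -0.483046

-0.483046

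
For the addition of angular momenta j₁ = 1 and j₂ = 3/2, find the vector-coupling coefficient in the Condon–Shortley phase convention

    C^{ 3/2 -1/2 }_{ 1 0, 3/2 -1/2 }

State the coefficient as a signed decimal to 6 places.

+√(1/15) = +0.258199

j₁+j₂−J=1  J+j₁−j₂=1  J−j₁+j₂=2  j₁+j₂+J+1=5
(j₁±m₁, j₂±m₂, J±M) = (1,1,1,2,1,2)
P² = 4/15
sum k=0..1:
  [0] +1/1 = 1
  [1] −1/2 = -1/2
S = 1/2
C² = P²·S² = 1/15 ; C = +0.258199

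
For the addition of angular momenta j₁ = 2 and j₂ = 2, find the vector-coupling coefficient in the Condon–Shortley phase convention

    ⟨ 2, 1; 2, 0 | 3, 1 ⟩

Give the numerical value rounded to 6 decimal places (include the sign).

+√(1/5) = +0.447214

j₁+j₂−J=1  J+j₁−j₂=3  J−j₁+j₂=3  j₁+j₂+J+1=8
(j₁±m₁, j₂±m₂, J±M) = (3,1,2,2,4,2)
P² = 36/5
sum k=0..1:
  [0] +1/4 = 1/4
  [1] −1/12 = -1/12
S = 1/6
C² = P²·S² = 1/5 ; C = +0.447214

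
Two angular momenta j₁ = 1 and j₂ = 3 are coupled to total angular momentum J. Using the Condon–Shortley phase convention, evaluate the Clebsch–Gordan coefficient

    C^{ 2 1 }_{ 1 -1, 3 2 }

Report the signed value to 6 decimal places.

+0.690066

√[5·2!0!4!/7! · 0!2!5!1!3!1!] = √(480/7)
  +(−1)^2/∏(2,0,0,3,0,1)! = 1/12  (running 1/12)
⟨..|..⟩ = √(480/7)·(1/12) = +0.690066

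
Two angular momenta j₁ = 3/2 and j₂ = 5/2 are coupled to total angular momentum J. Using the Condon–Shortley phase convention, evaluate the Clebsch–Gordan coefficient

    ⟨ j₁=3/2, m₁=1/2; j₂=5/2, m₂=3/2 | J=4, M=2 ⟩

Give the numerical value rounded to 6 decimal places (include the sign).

triangle: 0!×3!×5!/9! = 720/362880
(j±m)!: 2!×1!×4!×1!×6!×2! = 69120
prefactor² = (2J+1)×Δ×N² = 8640/7
  k=0: +1/(0!×0!×1!×4!×2!×1!) = 1/48
Σ = 1/48  ⇒  CG² = 8640/7×1/48² = 15/28
CG = +√(15/28) = +0.731925

+√(15/28) ≈ +0.731925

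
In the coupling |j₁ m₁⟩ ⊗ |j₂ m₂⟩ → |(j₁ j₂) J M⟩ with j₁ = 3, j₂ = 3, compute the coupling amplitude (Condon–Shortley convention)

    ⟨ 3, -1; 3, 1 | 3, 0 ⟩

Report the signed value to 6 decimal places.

triangle: 3!*3!*3!/10! = 216/3628800
(j±m)!: 2!*4!*4!*2!*3!*3! = 82944
prefactor² = (2J+1)*Δ*N² = 864/25
  k=1: −1/(1!*2!*3!*3!*0!*0!) = -1/72
  k=2: +1/(2!*1!*2!*2!*1!*1!) = 1/8
  k=3: −1/(3!*0!*1!*1!*2!*2!) = -1/24
Σ = 5/72  ⇒  CG² = 864/25*5/72² = 1/6
CG = +√(1/6) = +0.408248

+√(1/6) ≈ +0.408248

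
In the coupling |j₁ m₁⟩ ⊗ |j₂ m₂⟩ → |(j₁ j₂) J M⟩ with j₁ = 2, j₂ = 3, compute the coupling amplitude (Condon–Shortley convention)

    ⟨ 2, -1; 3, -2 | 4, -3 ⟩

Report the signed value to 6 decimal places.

+√(1/20) ≈ +0.223607

triangle: 1!*3!*5!/10! = 720/3628800
(j±m)!: 1!*3!*1!*5!*1!*7! = 3628800
prefactor² = (2J+1)*Δ*N² = 6480
  k=0: +1/(0!*1!*3!*1!*0!*4!) = 1/144
  k=1: −1/(1!*0!*2!*0!*1!*5!) = -1/240
Σ = 1/360  ⇒  CG² = 6480*1/360² = 1/20
CG = +√(1/20) = +0.223607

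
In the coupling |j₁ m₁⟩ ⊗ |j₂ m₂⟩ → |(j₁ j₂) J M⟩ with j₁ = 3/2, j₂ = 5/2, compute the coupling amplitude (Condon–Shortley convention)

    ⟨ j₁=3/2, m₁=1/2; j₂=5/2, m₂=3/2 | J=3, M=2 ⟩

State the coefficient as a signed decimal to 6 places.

-0.288675

√[7·1!2!4!/8! · 2!1!4!1!5!1!] = √(48)
  +(−1)^0/∏(0,1,1,4,1,0)! = 1/24  (running 1/24)
  +(−1)^1/∏(1,0,0,3,2,1)! = -1/12  (running -1/24)
⟨..|..⟩ = √(48)·(-1/24) = -0.288675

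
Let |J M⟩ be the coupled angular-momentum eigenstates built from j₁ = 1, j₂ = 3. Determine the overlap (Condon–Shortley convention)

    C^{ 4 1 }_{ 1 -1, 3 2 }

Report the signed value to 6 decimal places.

triangle: 0!*2!*6!/9! = 1440/362880
(j±m)!: 0!*2!*5!*1!*5!*3! = 172800
prefactor² = (2J+1)*Δ*N² = 43200/7
  k=0: +1/(0!*0!*2!*5!*0!*1!) = 1/240
Σ = 1/240  ⇒  CG² = 43200/7*1/240² = 3/28
CG = +√(3/28) = +0.327327

+0.327327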